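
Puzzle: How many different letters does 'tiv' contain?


Unique letters in 'tiv': {i, t, v} = 3 distinct letters.

3


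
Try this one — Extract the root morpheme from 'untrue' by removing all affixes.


Remove prefix 'un' from 'untrue' to get root 'true'.

true


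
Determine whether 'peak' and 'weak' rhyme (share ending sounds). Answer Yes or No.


Rime (stressed vowel + following sounds) of 'peak': -eak = /iːk/
Rime of 'weak': -eak = /iːk/
/iːk/ and /iːk/ are the same ending sound, so the words rhyme.

Yes


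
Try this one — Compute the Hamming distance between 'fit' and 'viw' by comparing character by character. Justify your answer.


Alignment:
Position 1: 'f' vs 'v' = DIFFER
Position 2: 'i' vs 'i' = match
Position 3: 't' vs 'w' = DIFFER
Total differences: 2

2


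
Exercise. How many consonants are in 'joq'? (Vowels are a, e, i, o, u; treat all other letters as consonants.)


Consonants in 'joq': j, q = 2 consonants.

2


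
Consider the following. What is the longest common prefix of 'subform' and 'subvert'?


Compare from the start: 3 characters match: 'sub'. Mismatch at position 4: 'f' vs 'v'.

sub


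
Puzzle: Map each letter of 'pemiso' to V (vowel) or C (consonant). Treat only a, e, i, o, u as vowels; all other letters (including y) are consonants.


Letter mapping: p = C, e = V, m = C, i = V, s = C, o = V.

CVCVCV


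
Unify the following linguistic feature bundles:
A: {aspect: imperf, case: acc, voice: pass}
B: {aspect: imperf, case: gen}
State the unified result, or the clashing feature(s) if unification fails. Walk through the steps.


Compare features:
aspect: A=imperf vs B=imperf -> unified: imperf
case: A=acc vs B=gen -> CLASH
voice: A=pass vs B=_ -> unified: pass
Clash detected on feature 'case' (acc vs gen); unification fails.

CLASH on 'case' (acc vs gen)


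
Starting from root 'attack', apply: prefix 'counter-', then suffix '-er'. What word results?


Step 1: Add prefix 'counter-' to 'attack' = 'counterattack'
Step 2: Add suffix '-er' to 'counterattack' = 'counterattacker'

counterattacker


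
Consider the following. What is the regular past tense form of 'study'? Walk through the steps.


Apply rule: Change -y to -ied. 'study' becomes 'studied'.

studied


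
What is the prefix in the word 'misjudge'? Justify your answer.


The word 'misjudge' = 'mis' (prefix) + 'judge' (root). The prefix is 'mis'.

mis


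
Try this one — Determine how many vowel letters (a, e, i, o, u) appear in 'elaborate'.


Vowels in 'elaborate': e, a, o, a, e = 5 vowels.

5


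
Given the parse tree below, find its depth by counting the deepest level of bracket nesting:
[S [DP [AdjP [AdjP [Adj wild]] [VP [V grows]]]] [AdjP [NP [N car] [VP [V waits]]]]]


Count bracket nesting levels:
'[' at pos 0: depth = 1
'[' at pos 3: depth = 2
'[' at pos 7: depth = 3
'[' at pos 13: depth = 4
'[' at pos 19: depth = 5
'[' at pos 31: depth = 4
'[' at pos 35: depth = 5
'[' at pos 48: depth = 2
'[' at pos 54: depth = 3
'[' at pos 58: depth = 4
'[' at pos 66: depth = 4
'[' at pos 70: depth = 5
Maximum depth reached: 5

5


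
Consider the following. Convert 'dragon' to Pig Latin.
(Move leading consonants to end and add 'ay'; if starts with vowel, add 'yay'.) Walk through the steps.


'dragon': move consonant cluster 'dr' to end and add 'ay': 'agondray'.

agondray


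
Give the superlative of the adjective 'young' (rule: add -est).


Apply superlative formation (add -est): 'young' -> 'youngest'.

youngest


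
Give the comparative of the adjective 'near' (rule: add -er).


Apply comparative formation (add -er): 'near' -> 'nearer'.

nearer


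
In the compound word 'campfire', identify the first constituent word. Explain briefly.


Split 'campfire' into 'camp' + 'fire'. The first part is 'camp'.

camp


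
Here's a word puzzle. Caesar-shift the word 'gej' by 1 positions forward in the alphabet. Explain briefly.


Shift each letter by 1: g -> h, e -> f, j -> k. Result: 'hfk'.

hfk


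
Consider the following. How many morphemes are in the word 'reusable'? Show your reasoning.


Decomposition: re- (prefix) + use (root) + -able (suffix) = 3 morpheme(s)

3 morphemes


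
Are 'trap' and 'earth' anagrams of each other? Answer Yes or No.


Sorted letters of 'trap': 'aprt'
Sorted letters of 'earth': 'aehrt'
They do not match.

No


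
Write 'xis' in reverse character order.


Reverse 'xis' character by character: 'six'.

six


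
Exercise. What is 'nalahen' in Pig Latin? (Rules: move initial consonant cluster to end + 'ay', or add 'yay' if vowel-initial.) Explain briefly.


'nalahen': move consonant cluster 'n' to end and add 'ay': 'alahennay'.

alahennay


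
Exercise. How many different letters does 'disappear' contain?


Unique letters in 'disappear': {a, d, e, i, p, r, s} = 7 distinct letters.

7


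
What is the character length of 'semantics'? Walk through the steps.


Spell out 'semantics' and number each letter: s(1), e(2), m(3), a(4), n(5), t(6), i(7), c(8), s(9). Total: 9 letters.

9


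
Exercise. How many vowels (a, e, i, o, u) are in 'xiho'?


Vowels in 'xiho': i, o = 2 vowels.

2


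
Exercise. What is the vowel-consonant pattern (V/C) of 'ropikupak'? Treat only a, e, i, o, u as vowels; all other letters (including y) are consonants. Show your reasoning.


Letter mapping: r = C, o = V, p = C, i = V, k = C, u = V, p = C, a = V, k = C.

CVCVCVCVC


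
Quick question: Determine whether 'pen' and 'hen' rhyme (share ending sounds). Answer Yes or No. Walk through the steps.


Rime (stressed vowel + following sounds) of 'pen': -en = /ɛn/
Rime of 'hen': -en = /ɛn/
/ɛn/ and /ɛn/ are the same ending sound, so the words rhyme.

Yes


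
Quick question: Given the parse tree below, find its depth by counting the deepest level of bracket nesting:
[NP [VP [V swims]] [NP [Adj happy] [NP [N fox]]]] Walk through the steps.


Count bracket nesting levels:
'[' at pos 0: depth = 1
'[' at pos 4: depth = 2
'[' at pos 8: depth = 3
'[' at pos 19: depth = 2
'[' at pos 23: depth = 3
'[' at pos 35: depth = 3
'[' at pos 39: depth = 4
Maximum depth reached: 4

4


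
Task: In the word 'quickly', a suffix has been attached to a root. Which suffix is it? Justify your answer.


The word 'quickly' = 'quick' (root) + '-ly' (suffix). The suffix is '-ly'.

ly


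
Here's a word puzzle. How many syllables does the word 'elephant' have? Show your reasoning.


Break 'elephant' into syllables: el-e-phant -> el | e | phant = 3 syllables

3 syllables


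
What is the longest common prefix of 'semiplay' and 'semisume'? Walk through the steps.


Compare from the start: 4 characters match: 'semi'. Mismatch at position 5: 'p' vs 's'.

semi


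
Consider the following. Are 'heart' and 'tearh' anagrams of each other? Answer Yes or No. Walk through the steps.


Sorted letters of 'heart': 'aehrt'
Sorted letters of 'tearh': 'aehrt'
They match.

Yes


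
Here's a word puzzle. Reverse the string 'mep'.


Reverse 'mep' character by character: 'pem'.

pem


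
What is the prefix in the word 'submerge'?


The word 'submerge' = 'sub' (prefix) + 'merge' (root). The prefix is 'sub'.

sub


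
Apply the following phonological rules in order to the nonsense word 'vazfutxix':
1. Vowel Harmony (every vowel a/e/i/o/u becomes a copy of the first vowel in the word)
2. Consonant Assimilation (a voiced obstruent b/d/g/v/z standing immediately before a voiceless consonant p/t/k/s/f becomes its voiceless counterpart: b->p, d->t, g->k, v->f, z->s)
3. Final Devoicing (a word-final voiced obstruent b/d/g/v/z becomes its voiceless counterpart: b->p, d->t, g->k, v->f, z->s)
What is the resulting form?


Starting form: 'vazfutxix'
Rule 1: Vowel Harmony: all vowels become 'a' (matching first vowel). 'vazfutxix' -> 'vazfatxax'
Rule 2: Consonant Assimilation: voiced obstruent before voiceless consonant becomes voiceless ('zf' -> 'sf'). 'vazfatxax' -> 'vasfatxax'
Rule 3: Final Devoicing: final consonant 'x' is not one of the voiced obstruents b/d/g/v/z. No change.
Final form: 'vasfatxax'

vasfatxax


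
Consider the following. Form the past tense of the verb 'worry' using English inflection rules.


Apply rule: Change -y to -ied. 'worry' becomes 'worried'.

worried


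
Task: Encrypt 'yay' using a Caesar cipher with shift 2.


Shift each letter by 2: y -> a, a -> c, y -> a. Result: 'aca'.

aca


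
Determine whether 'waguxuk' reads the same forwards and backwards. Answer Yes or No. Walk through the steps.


Forward: 'waguxuk'
Reversed: 'kuxugaw'
They differ.

No


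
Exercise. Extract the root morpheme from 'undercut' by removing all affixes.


Remove prefix 'under' from 'undercut' to get root 'cut'.

cut


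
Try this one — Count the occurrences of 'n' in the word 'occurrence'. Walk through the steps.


Letter 'n' in 'occurrence': found at position(s) 8 = 1 occurrence(s).

1


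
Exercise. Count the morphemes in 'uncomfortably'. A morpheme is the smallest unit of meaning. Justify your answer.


Decomposition: un- (prefix) + comfort (root) + -able (suffix) + -ly (suffix) = 4 morpheme(s)

4 morphemes


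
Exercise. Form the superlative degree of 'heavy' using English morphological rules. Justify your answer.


Apply superlative formation (consonant + y: change y to i, add -est): 'heavy' -> 'heaviest'.

heaviest


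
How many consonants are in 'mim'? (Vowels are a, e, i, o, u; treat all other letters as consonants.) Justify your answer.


Consonants in 'mim': m, m = 2 consonants.

2


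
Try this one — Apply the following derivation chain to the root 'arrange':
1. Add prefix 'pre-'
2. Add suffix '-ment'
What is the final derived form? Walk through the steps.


Step 1: Add prefix 'pre-' to 'arrange' = 'prearrange'
Step 2: Add suffix '-ment' to 'prearrange' = 'prearrangement'

prearrangement


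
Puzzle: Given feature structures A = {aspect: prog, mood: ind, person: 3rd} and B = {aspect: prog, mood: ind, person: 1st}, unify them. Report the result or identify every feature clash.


Compare features:
aspect: A=prog vs B=prog -> unified: prog
mood: A=ind vs B=ind -> unified: ind
person: A=3rd vs B=1st -> CLASH
Clash detected on feature 'person' (3rd vs 1st); unification fails.

CLASH on 'person' (3rd vs 1st)


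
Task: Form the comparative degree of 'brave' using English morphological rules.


Apply comparative formation (ends in e: add -r): 'brave' -> 'braver'.

braver


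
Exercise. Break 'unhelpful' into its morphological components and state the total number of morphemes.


Step 1: Identify prefix: 'un' (meaning: not/reverse)
Step 2: Identify root: 'help'
Step 3: Identify suffix(es): 'ful'
Decomposition: un- (prefix: not/reverse) + help (root) + -ful (suffix: full of)
Total morphemes: 3

3 morphemes (un- (prefix: not/reverse) + help (root) + -ful (suffix: full of))


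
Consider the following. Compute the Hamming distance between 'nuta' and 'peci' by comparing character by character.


Alignment:
Position 1: 'n' vs 'p' = DIFFER
Position 2: 'u' vs 'e' = DIFFER
Position 3: 't' vs 'c' = DIFFER
Position 4: 'a' vs 'i' = DIFFER
Total differences: 4

4


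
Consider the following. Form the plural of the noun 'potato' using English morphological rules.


Apply rule: Add -es (consonant + o). 'potato' becomes 'potatoes'.

potatoes


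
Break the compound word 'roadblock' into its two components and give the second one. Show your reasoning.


Split 'roadblock' into 'road' + 'block'. The second part is 'block'.

block


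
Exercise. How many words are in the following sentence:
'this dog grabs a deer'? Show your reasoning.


Split into words: this | dog | grabs | a | deer = 5 words.

5


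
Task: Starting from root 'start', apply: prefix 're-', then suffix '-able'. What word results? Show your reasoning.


Step 1: Add prefix 're-' to 'start' = 'restart'
Step 2: Add suffix '-able' to 'restart' = 'restartable'

restartable


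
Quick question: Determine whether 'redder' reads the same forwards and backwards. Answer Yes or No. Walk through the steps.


Forward: 'redder'
Reversed: 'redder'
They are identical.

Yes


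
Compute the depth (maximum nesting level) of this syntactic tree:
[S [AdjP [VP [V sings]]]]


Count bracket nesting levels:
'[' at pos 0: depth = 1
'[' at pos 3: depth = 2
'[' at pos 9: depth = 3
'[' at pos 13: depth = 4
Maximum depth reached: 4

4


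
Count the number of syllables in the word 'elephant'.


Break 'elephant' into syllables: el-e-phant -> el | e | phant = 3 syllables

3 syllables


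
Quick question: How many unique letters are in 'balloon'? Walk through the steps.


Unique letters in 'balloon': {a, b, l, n, o} = 5 distinct letters.

5


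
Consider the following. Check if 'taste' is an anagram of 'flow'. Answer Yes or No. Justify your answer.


Sorted letters of 'taste': 'aestt'
Sorted letters of 'flow': 'flow'
They do not match.

No


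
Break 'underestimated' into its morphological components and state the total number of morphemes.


Step 1: Identify prefix: 'under' (meaning: beneath/insufficient)
Step 2: Identify root: 'estimate'
Step 3: Identify suffix(es): 'ed'
Decomposition: under- (prefix: beneath/insufficient) + estimate (root) + -ed (suffix: past)
Total morphemes: 3

3 morphemes (under- (prefix: beneath/insufficient) + estimate (root) + -ed (suffix: past))


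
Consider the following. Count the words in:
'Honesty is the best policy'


Split into words: Honesty | is | the | best | policy = 5 words.

5


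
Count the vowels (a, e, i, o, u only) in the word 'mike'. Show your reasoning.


Vowels in 'mike': i, e = 2 vowels.

2


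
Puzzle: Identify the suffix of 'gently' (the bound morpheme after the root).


The word 'gently' = 'gentle' (root) + '-ly' (suffix). The suffix is '-ly'.

ly


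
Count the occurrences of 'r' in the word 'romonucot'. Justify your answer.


Letter 'r' in 'romonucot': found at position(s) 1 = 1 occurrence(s).

1


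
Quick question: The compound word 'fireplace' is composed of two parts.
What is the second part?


Split 'fireplace' into 'fire' + 'place'. The second part is 'place'.

place


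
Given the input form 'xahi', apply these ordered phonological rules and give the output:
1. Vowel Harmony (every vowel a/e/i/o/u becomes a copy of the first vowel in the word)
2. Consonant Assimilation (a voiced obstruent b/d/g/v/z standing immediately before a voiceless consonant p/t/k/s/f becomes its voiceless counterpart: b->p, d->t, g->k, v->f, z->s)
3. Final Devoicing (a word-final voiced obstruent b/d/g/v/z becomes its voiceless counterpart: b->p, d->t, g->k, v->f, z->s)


Starting form: 'xahi'
Rule 1: Vowel Harmony: all vowels become 'a' (matching first vowel). 'xahi' -> 'xaha'
Rule 2: Consonant Assimilation: no voiced obstruent (b/d/g/v/z) stands immediately before a voiceless consonant (p/t/k/s/f). No change.
Rule 3: Final Devoicing: the word ends in the vowel 'a', not a consonant. No change.
Final form: 'xaha'

xaha


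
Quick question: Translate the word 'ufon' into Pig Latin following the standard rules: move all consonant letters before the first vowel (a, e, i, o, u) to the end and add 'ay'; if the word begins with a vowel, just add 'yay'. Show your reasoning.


'ufon' starts with a vowel, so add 'yay': 'ufonyay'.

ufonyay


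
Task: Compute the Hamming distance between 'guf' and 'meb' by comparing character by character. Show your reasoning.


Alignment:
Position 1: 'g' vs 'm' = DIFFER
Position 2: 'u' vs 'e' = DIFFER
Position 3: 'f' vs 'b' = DIFFER
Total differences: 3

3


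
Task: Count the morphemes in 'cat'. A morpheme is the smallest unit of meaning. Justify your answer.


Decomposition: cat (free morpheme) = 1 morpheme(s)

1 morphemes


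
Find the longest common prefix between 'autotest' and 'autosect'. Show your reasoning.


Compare from the start: 4 characters match: 'auto'. Mismatch at position 5: 't' vs 's'.

auto


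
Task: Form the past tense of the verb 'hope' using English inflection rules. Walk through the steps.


Apply rule: Add -d (word ends in -e). 'hope' becomes 'hoped'.

hoped


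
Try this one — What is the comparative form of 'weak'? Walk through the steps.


Apply comparative formation (add -er): 'weak' -> 'weaker'.

weaker


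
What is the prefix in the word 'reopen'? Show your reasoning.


The word 'reopen' = 're' (prefix) + 'open' (root). The prefix is 're'.

re


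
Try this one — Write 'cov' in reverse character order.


Reverse 'cov' character by character: 'voc'.

voc


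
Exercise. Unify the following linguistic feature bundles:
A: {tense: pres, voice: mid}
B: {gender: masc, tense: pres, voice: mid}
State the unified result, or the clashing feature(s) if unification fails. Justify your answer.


Compare features:
gender: A=_ vs B=masc -> unified: masc
tense: A=pres vs B=pres -> unified: pres
voice: A=mid vs B=mid -> unified: mid
No clashes found.

Unified: {gender: masc, tense: pres, voice: mid}


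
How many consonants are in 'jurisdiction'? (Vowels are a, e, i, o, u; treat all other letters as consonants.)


Consonants in 'jurisdiction': j, r, s, d, c, t, n = 7 consonants.

7


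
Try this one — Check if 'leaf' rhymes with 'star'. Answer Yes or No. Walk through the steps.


Rime (stressed vowel + following sounds) of 'leaf': -eaf = /iːf/
Rime of 'star': -ar = /ɑːr/
/iːf/ and /ɑːr/ are different ending sounds, so the words do not rhyme.

No


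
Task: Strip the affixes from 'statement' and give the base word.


Remove suffix '-ment' from 'statement' to get root 'state'.

state


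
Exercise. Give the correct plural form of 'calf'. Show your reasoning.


Apply rule: Change -f to -ves. 'calf' becomes 'calves'.

calves


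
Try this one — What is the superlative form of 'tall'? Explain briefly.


Apply superlative formation (add -est): 'tall' -> 'tallest'.

tallest


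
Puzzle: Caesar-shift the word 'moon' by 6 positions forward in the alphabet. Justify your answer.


Shift each letter by 6: m -> s, o -> u, o -> u, n -> t. Result: 'suut'.

suut


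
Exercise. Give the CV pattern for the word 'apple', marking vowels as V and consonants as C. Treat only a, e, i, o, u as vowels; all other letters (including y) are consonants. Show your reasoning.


Letter mapping: a = V, p = C, p = C, l = C, e = V.

VCCCV


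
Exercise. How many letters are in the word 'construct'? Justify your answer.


Spell out 'construct' and number each letter: c(1), o(2), n(3), s(4), t(5), r(6), u(7), c(8), t(9). Total: 9 letters.

9


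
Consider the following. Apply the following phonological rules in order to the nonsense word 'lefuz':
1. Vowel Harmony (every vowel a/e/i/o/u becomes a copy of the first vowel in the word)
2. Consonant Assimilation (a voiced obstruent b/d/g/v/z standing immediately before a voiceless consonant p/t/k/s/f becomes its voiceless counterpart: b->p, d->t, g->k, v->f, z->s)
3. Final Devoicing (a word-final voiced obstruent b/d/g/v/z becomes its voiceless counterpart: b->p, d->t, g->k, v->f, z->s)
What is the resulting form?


Starting form: 'lefuz'
Rule 1: Vowel Harmony: all vowels become 'e' (matching first vowel). 'lefuz' -> 'lefez'
Rule 2: Consonant Assimilation: no voiced obstruent (b/d/g/v/z) stands immediately before a voiceless consonant (p/t/k/s/f). No change.
Rule 3: Final Devoicing: word-final voiced obstruent 'z' becomes voiceless 's'. 'lefez' -> 'lefes'
Final form: 'lefes'

lefes


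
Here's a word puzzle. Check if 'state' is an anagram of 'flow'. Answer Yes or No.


Sorted letters of 'state': 'aestt'
Sorted letters of 'flow': 'flow'
They do not match.

No


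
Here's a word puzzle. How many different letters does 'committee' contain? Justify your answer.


Unique letters in 'committee': {c, e, i, m, o, t} = 6 distinct letters.

6


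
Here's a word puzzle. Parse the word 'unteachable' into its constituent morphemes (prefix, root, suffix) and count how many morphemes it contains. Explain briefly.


Step 1: Identify prefix: 'un' (meaning: not/reverse)
Step 2: Identify root: 'teach'
Step 3: Identify suffix(es): 'able'
Decomposition: un- (prefix: not/reverse) + teach (root) + -able (suffix: capable of)
Total morphemes: 3

3 morphemes (un- (prefix: not/reverse) + teach (root) + -able (suffix: capable of))


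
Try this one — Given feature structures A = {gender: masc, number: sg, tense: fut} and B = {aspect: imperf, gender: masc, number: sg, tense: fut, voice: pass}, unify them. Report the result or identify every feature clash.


Compare features:
aspect: A=_ vs B=imperf -> unified: imperf
gender: A=masc vs B=masc -> unified: masc
number: A=sg vs B=sg -> unified: sg
tense: A=fut vs B=fut -> unified: fut
voice: A=_ vs B=pass -> unified: pass
No clashes found.

Unified: {aspect: imperf, gender: masc, number: sg, tense: fut, voice: pass}


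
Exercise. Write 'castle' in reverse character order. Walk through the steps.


Reverse 'castle' character by character: 'eltsac'.

eltsac


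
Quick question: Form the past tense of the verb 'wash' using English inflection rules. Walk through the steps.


Apply rule: Add -ed. 'wash' becomes 'washed'.

washed


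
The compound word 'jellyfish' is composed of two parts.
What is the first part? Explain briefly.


Split 'jellyfish' into 'jelly' + 'fish'. The first part is 'jelly'.

jelly


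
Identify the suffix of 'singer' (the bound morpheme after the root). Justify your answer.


The word 'singer' = 'sing' (root) + '-er' (suffix). The suffix is '-er'.

er


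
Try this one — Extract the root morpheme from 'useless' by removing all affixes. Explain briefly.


Remove suffix '-less' from 'useless' to get root 'use'.

use


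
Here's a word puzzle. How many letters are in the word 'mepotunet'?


Spell out 'mepotunet' and number each letter: m(1), e(2), p(3), o(4), t(5), u(6), n(7), e(8), t(9). Total: 9 letters.

9


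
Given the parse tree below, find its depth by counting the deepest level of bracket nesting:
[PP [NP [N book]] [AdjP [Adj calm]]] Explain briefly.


Count bracket nesting levels:
'[' at pos 0: depth = 1
'[' at pos 4: depth = 2
'[' at pos 8: depth = 3
'[' at pos 18: depth = 2
'[' at pos 24: depth = 3
Maximum depth reached: 3

3


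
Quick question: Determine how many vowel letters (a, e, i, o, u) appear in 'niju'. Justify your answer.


Vowels in 'niju': i, u = 2 vowels.

2


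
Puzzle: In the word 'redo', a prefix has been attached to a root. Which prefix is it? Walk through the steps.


The word 'redo' = 're' (prefix) + 'do' (root). The prefix is 're'.

re


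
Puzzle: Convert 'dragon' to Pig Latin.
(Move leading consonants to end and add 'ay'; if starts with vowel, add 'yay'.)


'dragon': move consonant cluster 'dr' to end and add 'ay': 'agondray'.

agondray


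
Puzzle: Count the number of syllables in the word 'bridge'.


Break 'bridge' into syllables: bridge -> bridge = 1 syllable

1 syllable


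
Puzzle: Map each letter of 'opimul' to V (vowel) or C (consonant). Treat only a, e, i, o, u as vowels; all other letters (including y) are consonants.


Letter mapping: o = V, p = C, i = V, m = C, u = V, l = C.

VCVCVC


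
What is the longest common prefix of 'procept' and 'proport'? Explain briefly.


Compare from the start: 3 characters match: 'pro'. Mismatch at position 4: 'c' vs 'p'.

pro


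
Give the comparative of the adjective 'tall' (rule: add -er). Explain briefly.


Apply comparative formation (add -er): 'tall' -> 'taller'.

taller


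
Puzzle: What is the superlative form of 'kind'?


Apply superlative formation (add -est): 'kind' -> 'kindest'.

kindest


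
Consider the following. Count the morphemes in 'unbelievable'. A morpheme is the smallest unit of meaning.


Decomposition: un- (prefix) + believe (root) + -able (suffix) = 3 morpheme(s)

3 morphemes


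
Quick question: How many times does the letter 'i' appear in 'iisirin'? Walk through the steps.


Letter 'i' in 'iisirin': found at position(s) 1, 2, 4, 6 = 4 occurrence(s).

4


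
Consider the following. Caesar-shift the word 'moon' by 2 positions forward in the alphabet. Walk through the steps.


Shift each letter by 2: m -> o, o -> q, o -> q, n -> p. Result: 'oqqp'.

oqqp


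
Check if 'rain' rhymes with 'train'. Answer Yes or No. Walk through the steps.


Rime (stressed vowel + following sounds) of 'rain': -ain = /eɪn/
Rime of 'train': -ain = /eɪn/
/eɪn/ and /eɪn/ are the same ending sound, so the words rhyme.

Yes


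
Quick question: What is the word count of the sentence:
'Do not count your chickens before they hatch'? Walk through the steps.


Split into words: Do | not | count | your | chickens | before | they | hatch = 8 words.

8


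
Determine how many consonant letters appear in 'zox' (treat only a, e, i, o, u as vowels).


Consonants in 'zox': z, x = 2 consonants.

2


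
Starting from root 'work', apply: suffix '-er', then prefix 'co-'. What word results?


Step 1: Add suffix '-er' to 'work' = 'worker'
Step 2: Add prefix 'co-' to 'worker' = 'coworker'

coworker


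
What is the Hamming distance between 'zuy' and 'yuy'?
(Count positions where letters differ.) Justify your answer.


Alignment:
Position 1: 'z' vs 'y' = DIFFER
Position 2: 'u' vs 'u' = match
Position 3: 'y' vs 'y' = match
Total differences: 1

1


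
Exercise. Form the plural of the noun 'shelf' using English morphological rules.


Apply rule: Change -f to -ves. 'shelf' becomes 'shelves'.

shelves


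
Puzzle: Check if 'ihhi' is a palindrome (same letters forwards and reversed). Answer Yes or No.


Forward: 'ihhi'
Reversed: 'ihhi'
They are identical.

Yes


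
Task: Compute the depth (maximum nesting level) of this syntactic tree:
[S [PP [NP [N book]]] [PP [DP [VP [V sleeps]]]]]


Count bracket nesting levels:
'[' at pos 0: depth = 1
'[' at pos 3: depth = 2
'[' at pos 7: depth = 3
'[' at pos 11: depth = 4
'[' at pos 22: depth = 2
'[' at pos 26: depth = 3
'[' at pos 30: depth = 4
'[' at pos 34: depth = 5
Maximum depth reached: 5

5


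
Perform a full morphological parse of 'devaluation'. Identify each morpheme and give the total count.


Step 1: Identify prefix: 'de' (meaning: reverse/remove)
Step 2: Identify root: 'value'
Step 3: Identify suffix(es): 'ation'
Decomposition: de- (prefix: reverse/remove) + value (root) + -ation (suffix: act of)
Total morphemes: 3

3 morphemes (de- (prefix: reverse/remove) + value (root) + -ation (suffix: act of))


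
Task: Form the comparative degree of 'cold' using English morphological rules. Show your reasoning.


Apply comparative formation (add -er): 'cold' -> 'colder'.

colder


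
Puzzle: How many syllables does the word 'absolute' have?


Break 'absolute' into syllables: ab-so-lute -> ab | so | lute = 3 syllables

3 syllables


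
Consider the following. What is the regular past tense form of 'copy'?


Apply rule: Change -y to -ied. 'copy' becomes 'copied'.

copied


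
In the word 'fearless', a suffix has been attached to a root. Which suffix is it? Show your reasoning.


The word 'fearless' = 'fear' (root) + '-less' (suffix). The suffix is '-less'.

less


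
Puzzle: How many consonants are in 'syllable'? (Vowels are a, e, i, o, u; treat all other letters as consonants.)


Consonants in 'syllable': s, y, l, l, b, l = 6 consonants.

6


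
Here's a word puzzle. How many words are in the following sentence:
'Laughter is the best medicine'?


Split into words: Laughter | is | the | best | medicine = 5 words.

5


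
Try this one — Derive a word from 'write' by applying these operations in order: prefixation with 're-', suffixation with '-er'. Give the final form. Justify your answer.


Step 1: Add prefix 're-' to 'write' = 'rewrite'
Step 2: Add suffix '-er' to 'rewrite' = 'rewriter'

rewriter


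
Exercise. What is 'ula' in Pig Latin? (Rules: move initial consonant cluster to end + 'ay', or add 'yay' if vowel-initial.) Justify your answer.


'ula' starts with a vowel, so add 'yay': 'ulayay'.

ulayay


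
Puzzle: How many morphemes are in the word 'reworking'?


Decomposition: re- (prefix) + work (root) + -ing (suffix) = 3 morpheme(s)

3 morphemes


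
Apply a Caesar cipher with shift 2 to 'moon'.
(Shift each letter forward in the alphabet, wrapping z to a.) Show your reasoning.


Shift each letter by 2: m -> o, o -> q, o -> q, n -> p. Result: 'oqqp'.

oqqp


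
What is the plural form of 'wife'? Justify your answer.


Apply rule: Change -fe to -ves. 'wife' becomes 'wives'.

wives


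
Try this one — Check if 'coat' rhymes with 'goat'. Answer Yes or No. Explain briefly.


Rime (stressed vowel + following sounds) of 'coat': -oat = /oʊt/
Rime of 'goat': -oat = /oʊt/
/oʊt/ and /oʊt/ are the same ending sound, so the words rhyme.

Yes


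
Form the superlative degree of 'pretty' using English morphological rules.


Apply superlative formation (consonant + y: change y to i, add -est): 'pretty' -> 'prettiest'.

prettiest


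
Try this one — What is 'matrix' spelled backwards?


Reverse 'matrix' character by character: 'xirtam'.

xirtam


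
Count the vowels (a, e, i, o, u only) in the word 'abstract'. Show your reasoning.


Vowels in 'abstract': a, a = 2 vowels.

2


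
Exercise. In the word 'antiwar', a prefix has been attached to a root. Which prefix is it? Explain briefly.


The word 'antiwar' = 'anti' (prefix) + 'war' (root). The prefix is 'anti'.

anti


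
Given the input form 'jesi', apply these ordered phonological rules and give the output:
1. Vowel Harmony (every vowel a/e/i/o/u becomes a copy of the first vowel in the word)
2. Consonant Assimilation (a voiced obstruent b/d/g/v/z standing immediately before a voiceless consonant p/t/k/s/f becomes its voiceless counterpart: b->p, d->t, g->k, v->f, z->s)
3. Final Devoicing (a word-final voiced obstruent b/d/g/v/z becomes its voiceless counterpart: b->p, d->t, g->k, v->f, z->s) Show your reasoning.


Starting form: 'jesi'
Rule 1: Vowel Harmony: all vowels become 'e' (matching first vowel). 'jesi' -> 'jese'
Rule 2: Consonant Assimilation: no voiced obstruent (b/d/g/v/z) stands immediately before a voiceless consonant (p/t/k/s/f). No change.
Rule 3: Final Devoicing: the word ends in the vowel 'e', not a consonant. No change.
Final form: 'jese'

jese


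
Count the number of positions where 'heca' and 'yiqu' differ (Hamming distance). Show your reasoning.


Alignment:
Position 1: 'h' vs 'y' = DIFFER
Position 2: 'e' vs 'i' = DIFFER
Position 3: 'c' vs 'q' = DIFFER
Position 4: 'a' vs 'u' = DIFFER
Total differences: 4

4


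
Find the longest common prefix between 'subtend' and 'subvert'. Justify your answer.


Compare from the start: 3 characters match: 'sub'. Mismatch at position 4: 't' vs 'v'.

sub


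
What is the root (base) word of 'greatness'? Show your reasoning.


Remove suffix '-ness' from 'greatness' to get root 'great'.

great


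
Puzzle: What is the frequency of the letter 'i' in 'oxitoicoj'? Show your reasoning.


Letter 'i' in 'oxitoicoj': found at position(s) 3, 6 = 2 occurrence(s).

2


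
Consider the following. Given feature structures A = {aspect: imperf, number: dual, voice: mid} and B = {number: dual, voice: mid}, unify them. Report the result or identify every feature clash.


Compare features:
aspect: A=imperf vs B=_ -> unified: imperf
number: A=dual vs B=dual -> unified: dual
voice: A=mid vs B=mid -> unified: mid
No clashes found.

Unified: {aspect: imperf, number: dual, voice: mid}


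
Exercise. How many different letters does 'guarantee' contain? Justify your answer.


Unique letters in 'guarantee': {a, e, g, n, r, t, u} = 7 distinct letters.

7


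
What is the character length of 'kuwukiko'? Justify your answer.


Spell out 'kuwukiko' and number each letter: k(1), u(2), w(3), u(4), k(5), i(6), k(7), o(8). Total: 8 letters.

8


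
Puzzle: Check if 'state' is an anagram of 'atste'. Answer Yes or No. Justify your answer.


Sorted letters of 'state': 'aestt'
Sorted letters of 'atste': 'aestt'
They match.

Yes


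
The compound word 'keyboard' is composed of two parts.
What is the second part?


Split 'keyboard' into 'key' + 'board'. The second part is 'board'.

board


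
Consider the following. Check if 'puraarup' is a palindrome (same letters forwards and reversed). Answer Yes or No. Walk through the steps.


Forward: 'puraarup'
Reversed: 'puraarup'
They are identical.

Yes


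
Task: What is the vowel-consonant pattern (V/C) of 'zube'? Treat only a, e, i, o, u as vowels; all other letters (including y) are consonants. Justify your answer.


Letter mapping: z = C, u = V, b = C, e = V.

CVCV


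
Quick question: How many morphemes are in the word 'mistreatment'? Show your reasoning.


Decomposition: mis- (prefix) + treat (root) + -ment (suffix) = 3 morpheme(s)

3 morphemes


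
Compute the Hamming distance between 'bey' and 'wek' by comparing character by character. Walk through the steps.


Alignment:
Position 1: 'b' vs 'w' = DIFFER
Position 2: 'e' vs 'e' = match
Position 3: 'y' vs 'k' = DIFFER
Total differences: 2

2


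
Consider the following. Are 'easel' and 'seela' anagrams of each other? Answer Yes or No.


Sorted letters of 'easel': 'aeels'
Sorted letters of 'seela': 'aeels'
They match.

Yes


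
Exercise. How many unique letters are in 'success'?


Unique letters in 'success': {c, e, s, u} = 4 distinct letters.

4


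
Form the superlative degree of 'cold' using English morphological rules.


Apply superlative formation (add -est): 'cold' -> 'coldest'.

coldest


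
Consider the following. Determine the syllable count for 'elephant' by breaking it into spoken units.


Break 'elephant' into syllables: el-e-phant -> el | e | phant = 3 syllables

3 syllables


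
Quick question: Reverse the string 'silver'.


Reverse 'silver' character by character: 'revlis'.

revlis


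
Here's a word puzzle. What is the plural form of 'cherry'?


Apply rule: Change -y to -ies (consonant + y). 'cherry' becomes 'cherries'.

cherries


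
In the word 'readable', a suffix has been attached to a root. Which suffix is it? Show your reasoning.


The word 'readable' = 'read' (root) + '-able' (suffix). The suffix is '-able'.

able


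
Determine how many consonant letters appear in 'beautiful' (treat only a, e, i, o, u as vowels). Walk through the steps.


Consonants in 'beautiful': b, t, f, l = 4 consonants.

4


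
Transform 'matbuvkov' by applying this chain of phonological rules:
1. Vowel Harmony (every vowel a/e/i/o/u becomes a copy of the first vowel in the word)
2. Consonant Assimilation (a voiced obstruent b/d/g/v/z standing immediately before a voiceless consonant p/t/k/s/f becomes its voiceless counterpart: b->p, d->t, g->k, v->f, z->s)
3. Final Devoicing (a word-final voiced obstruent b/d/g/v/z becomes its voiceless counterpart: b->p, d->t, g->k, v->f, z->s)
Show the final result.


Starting form: 'matbuvkov'
Rule 1: Vowel Harmony: all vowels become 'a' (matching first vowel). 'matbuvkov' -> 'matbavkav'
Rule 2: Consonant Assimilation: voiced obstruent before voiceless consonant becomes voiceless ('vk' -> 'fk'). 'matbavkav' -> 'matbafkav'
Rule 3: Final Devoicing: word-final voiced obstruent 'v' becomes voiceless 'f'. 'matbafkav' -> 'matbafkaf'
Final form: 'matbafkaf'

matbafkaf


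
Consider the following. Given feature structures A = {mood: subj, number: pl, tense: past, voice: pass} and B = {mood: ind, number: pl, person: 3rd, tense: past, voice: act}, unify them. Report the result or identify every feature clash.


Compare features:
mood: A=subj vs B=ind -> CLASH
number: A=pl vs B=pl -> unified: pl
person: A=_ vs B=3rd -> unified: 3rd
tense: A=past vs B=past -> unified: past
voice: A=pass vs B=act -> CLASH
Clashes detected on features 'mood' (subj vs ind) and 'voice' (pass vs act); unification fails.

CLASH on 'mood' (subj vs ind) and 'voice' (pass vs act)


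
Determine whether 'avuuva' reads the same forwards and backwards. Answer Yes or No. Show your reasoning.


Forward: 'avuuva'
Reversed: 'avuuva'
They are identical.

Yes


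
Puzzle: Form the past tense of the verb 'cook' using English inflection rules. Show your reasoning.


Apply rule: Add -ed. 'cook' becomes 'cooked'.

cooked


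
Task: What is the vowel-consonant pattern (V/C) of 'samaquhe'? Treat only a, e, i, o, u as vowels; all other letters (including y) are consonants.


Letter mapping: s = C, a = V, m = C, a = V, q = C, u = V, h = C, e = V.

CVCVCVCV


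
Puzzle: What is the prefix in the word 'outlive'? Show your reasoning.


The word 'outlive' = 'out' (prefix) + 'live' (root). The prefix is 'out'.

out


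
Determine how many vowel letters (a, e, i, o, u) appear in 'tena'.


Vowels in 'tena': e, a = 2 vowels.

2


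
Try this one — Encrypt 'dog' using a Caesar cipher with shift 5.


Shift each letter by 5: d -> i, o -> t, g -> l. Result: 'itl'.

itl


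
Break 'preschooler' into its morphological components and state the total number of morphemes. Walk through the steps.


Step 1: Identify prefix: 'pre' (meaning: before)
Step 2: Identify root: 'school'
Step 3: Identify suffix(es): 'er'
Decomposition: pre- (prefix: before) + school (root) + -er (suffix: one who)
Total morphemes: 3

3 morphemes (pre- (prefix: before) + school (root) + -er (suffix: one who))


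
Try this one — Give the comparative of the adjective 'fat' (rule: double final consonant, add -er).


Apply comparative formation (double final consonant, add -er): 'fat' -> 'fatter'.

fatter


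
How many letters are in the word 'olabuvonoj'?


Spell out 'olabuvonoj' and number each letter: o(1), l(2), a(3), b(4), u(5), v(6), o(7), n(8), o(9), j(10). Total: 10 letters.

10


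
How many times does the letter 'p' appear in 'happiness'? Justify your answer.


Letter 'p' in 'happiness': found at position(s) 3, 4 = 2 occurrence(s).

2


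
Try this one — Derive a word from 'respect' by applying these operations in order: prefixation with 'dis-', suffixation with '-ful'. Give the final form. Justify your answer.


Step 1: Add prefix 'dis-' to 'respect' = 'disrespect'
Step 2: Add suffix '-ful' to 'disrespect' = 'disrespectful'

disrespectful


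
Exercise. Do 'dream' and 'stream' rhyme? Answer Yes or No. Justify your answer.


Rime (stressed vowel + following sounds) of 'dream': -eam = /iːm/
Rime of 'stream': -eam = /iːm/
/iːm/ and /iːm/ are the same ending sound, so the words rhyme.

Yes


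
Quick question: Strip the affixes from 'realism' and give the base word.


Remove suffix '-ism' from 'realism' to get root 'real'.

real


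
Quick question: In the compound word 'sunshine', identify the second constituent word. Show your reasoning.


Split 'sunshine' into 'sun' + 'shine'. The second part is 'shine'.

shine


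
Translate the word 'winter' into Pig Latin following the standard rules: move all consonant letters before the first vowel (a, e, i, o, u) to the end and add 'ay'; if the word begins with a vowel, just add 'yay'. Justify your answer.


'winter': move consonant cluster 'w' to end and add 'ay': 'interway'.

interway


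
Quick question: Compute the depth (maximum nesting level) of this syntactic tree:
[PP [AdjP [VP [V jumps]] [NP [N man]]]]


Count bracket nesting levels:
'[' at pos 0: depth = 1
'[' at pos 4: depth = 2
'[' at pos 10: depth = 3
'[' at pos 14: depth = 4
'[' at pos 25: depth = 3
'[' at pos 29: depth = 4
Maximum depth reached: 4

4
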